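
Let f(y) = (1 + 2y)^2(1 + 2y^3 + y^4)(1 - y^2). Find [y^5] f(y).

10

(1 + 2y)^2 has coefficients 1,4,4 for degrees 0…2.
(1 + 2y^3 + y^4) has coefficients 1,0,0,2,1,0 for degrees 0…5.
Finally multiplying by (1 - y^2), the product of all factors after the first has coefficients 1,0,-1,2,1,-2 for degrees 0…5.
[y^5] = 1·(-2) + 4·1 + 4·2 = 10.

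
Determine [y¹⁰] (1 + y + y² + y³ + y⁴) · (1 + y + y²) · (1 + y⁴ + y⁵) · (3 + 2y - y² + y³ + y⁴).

(1 + y + y² + y³ + y⁴) has coefficients 1,1,1,1,1 for degrees 0…4.
(1 + y + y²) has coefficients 1,1,1,0,0,0,0,0,0,0,0 for degrees 0…10.
Multiplying by (1 + y⁴ + y⁵) gives running coefficients 1,1,1,0,1,2,2,1,0,0,0 for degrees 0…10.
Finally multiplying by (3 + 2y - y² + y³ + y⁴), the product of all factors after the first has coefficients 3,5,4,2,4,10,10,6,3,3,3 for degrees 0…10.
[y¹⁰] = 1·3 + 1·3 + 1·3 + 1·6 + 1·10 = 25.

25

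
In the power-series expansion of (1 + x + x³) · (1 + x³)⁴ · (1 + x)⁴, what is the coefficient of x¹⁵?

(1 + x + x³) has coefficients 1,1,0,1 for degrees 0…3.
(1 + x³)⁴ has coefficients 1,0,0,4,0,0,6,0,0,4,0,0,1,0,0,0 for degrees 0…15.
Finally multiplying by (1 + x)⁴, the product of all factors after the first has coefficients 1,4,6,8,17,24,22,28,36,28,22,24,17,8,6,4 for degrees 0…15.
[x¹⁵] = 1·4 + 1·6 + 1·17 = 27.

27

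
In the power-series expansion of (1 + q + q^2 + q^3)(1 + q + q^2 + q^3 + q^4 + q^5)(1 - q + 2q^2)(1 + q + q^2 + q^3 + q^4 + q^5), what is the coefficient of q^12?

(1 + q + q^2 + q^3) has coefficients 1,1,1,1 for degrees 0…3.
(1 + q + q^2 + q^3 + q^4 + q^5) has coefficients 1,1,1,1,1,1,0,0,0,0,0,0,0 for degrees 0…12.
Multiplying by (1 - q + 2q^2) gives running coefficients 1,0,2,2,2,2,1,2,0,0,0,0,0 for degrees 0…12.
Finally multiplying by (1 + q + q^2 + q^3 + q^4 + q^5), the product of all factors after the first has coefficients 1,1,3,5,7,9,9,11,9,7,5,3,2 for degrees 0…12.
[q^12] = 1·2 + 1·3 + 1·5 + 1·7 = 17.

17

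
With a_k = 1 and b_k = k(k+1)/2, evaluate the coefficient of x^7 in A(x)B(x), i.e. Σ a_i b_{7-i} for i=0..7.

84

Write out a_i and b_{7-i} for i = 0,…,7 and sum the products.
Σ = 1·28 + 1·21 + 1·15 + 1·10 + 1·6 + 1·3 + 1·1 + 1·0 = 84.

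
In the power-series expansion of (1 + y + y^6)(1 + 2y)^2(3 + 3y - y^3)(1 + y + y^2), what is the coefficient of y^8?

(1 + y + y^6) has coefficients 1,1,0,0,0,0,1 for degrees 0…6.
(1 + 2y)^2 has coefficients 1,4,4,0,0,0,0,0,0 for degrees 0…8.
Multiplying by (3 + 3y - y^3) gives running coefficients 3,15,24,11,-4,-4,0,0,0 for degrees 0…8.
Finally multiplying by (1 + y + y^2), the product of all factors after the first has coefficients 3,18,42,50,31,3,-8,-4,0 for degrees 0…8.
[y^8] = 1·0 + 1·(-4) + 1·42 = 38.

38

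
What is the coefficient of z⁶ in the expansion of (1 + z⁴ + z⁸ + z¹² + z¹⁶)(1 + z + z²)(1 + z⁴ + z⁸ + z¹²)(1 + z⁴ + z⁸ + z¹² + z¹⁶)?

(1 + z⁴ + z⁸ + z¹² + z¹⁶) has coefficients 1,0,0,0,1,0,0 for degrees 0…6.
(1 + z + z²) has coefficients 1,1,1,0,0,0,0 for degrees 0…6.
Multiplying by (1 + z⁴ + z⁸ + z¹²) gives running coefficients 1,1,1,0,1,1,1 for degrees 0…6.
Finally multiplying by (1 + z⁴ + z⁸ + z¹² + z¹⁶), the product of all factors after the first has coefficients 1,1,1,0,2,2,2 for degrees 0…6.
[z⁶] = 1·2 + 1·1 = 3.

3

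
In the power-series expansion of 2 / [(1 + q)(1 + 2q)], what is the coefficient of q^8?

Partial fractions give a closed form: a_n = (-2)·(-1)^n + (4)·(-2)^n.
At n = 8: a_8 = 1022.

1022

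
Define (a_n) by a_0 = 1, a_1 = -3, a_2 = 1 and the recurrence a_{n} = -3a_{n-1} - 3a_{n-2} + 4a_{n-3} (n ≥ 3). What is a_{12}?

The ordinary generating function has denominator 1 + 3y + 3y^2 - 4y^3.
Iterating the recurrence: a_0,…,a_{12} = 1, -3, 1, 10, -45, 109, -152, -51, 1045, -3590, 7431, -7343, -14624.

-14624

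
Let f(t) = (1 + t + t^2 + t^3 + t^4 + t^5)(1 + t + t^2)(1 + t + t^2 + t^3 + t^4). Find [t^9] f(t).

6

(1 + t + t^2 + t^3 + t^4 + t^5) has coefficients 1,1,1,1,1,1 for degrees 0…5.
(1 + t + t^2) has coefficients 1,1,1,0,0,0,0,0,0,0 for degrees 0…9.
Finally multiplying by (1 + t + t^2 + t^3 + t^4), the product of all factors after the first has coefficients 1,2,3,3,3,2,1,0,0,0 for degrees 0…9.
[t^9] = 1·0 + 1·0 + 1·0 + 1·1 + 1·2 + 1·3 = 6.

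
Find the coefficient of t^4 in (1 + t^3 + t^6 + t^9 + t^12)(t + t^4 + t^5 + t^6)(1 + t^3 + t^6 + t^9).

3

(1 + t^3 + t^6 + t^9 + t^12) has coefficients 1,0,0,1,0 for degrees 0…4.
(t + t^4 + t^5 + t^6) has coefficients 0,1,0,0,1 for degrees 0…4.
Finally multiplying by (1 + t^3 + t^6 + t^9), the product of all factors after the first has coefficients 0,1,0,0,2 for degrees 0…4.
[t^4] = 1·2 + 1·1 = 3.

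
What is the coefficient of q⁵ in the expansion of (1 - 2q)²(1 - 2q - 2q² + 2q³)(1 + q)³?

(1 - 2q)² has coefficients 1,-4,4 for degrees 0…2.
(1 - 2q - 2q² + 2q³) has coefficients 1,-2,-2,2,0,0 for degrees 0…5.
Finally multiplying by (1 + q)³, the product of all factors after the first has coefficients 1,1,-5,-9,-2,4 for degrees 0…5.
[q⁵] = 1·4 − 4·(-2) + 4·(-9) = -24.

-24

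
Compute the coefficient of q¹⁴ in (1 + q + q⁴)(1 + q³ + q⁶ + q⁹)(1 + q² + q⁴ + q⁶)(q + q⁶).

7

(1 + q + q⁴) has coefficients 1,1,0,0,1 for degrees 0…4.
(1 + q³ + q⁶ + q⁹) has coefficients 1,0,0,1,0,0,1,0,0,1,0,0,0,0,0 for degrees 0…14.
Multiplying by (1 + q² + q⁴ + q⁶) gives running coefficients 1,0,1,1,1,1,2,1,1,2,1,1,1,1,0 for degrees 0…14.
Finally multiplying by (q + q⁶), the product of all factors after the first has coefficients 0,1,0,1,1,1,2,2,2,2,3,2,3,2,2 for degrees 0…14.
[q¹⁴] = 1·2 + 1·2 + 1·3 = 7.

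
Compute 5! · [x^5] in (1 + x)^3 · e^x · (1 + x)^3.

4051

The EGF product rule gives c_5 = Σ_{k_1+k_2+k_3=5} C(5; k_1,k_2,k_3) · ∏ g_i(k_i), where (1+x)^3 gives the falling factorial (3)_k; e^x gives (1)^k; (1+x)^3 gives the falling factorial (3)_k.
g_1(k) for k = 0…5: 1, 3, 6, 6, 0, 0.
g_2(k) for k = 0…5: 1, 1, 1, 1, 1, 1.
g_3(k) for k = 0…5: 1, 3, 6, 6, 0, 0.
First combine the last two factors: h(k) = Σ_j C(k,j)·g_2(j)·g_3(k−j) for k = 0…5: 1, 4, 13, 34, 73, 136.
c_5 = Σ_k C(5,k)·g_1(k)·h(5−k) = 1·1·136 + 5·3·73 + 10·6·34 + 10·6·13 = 136 + 1095 + 2040 + 780 = 4051.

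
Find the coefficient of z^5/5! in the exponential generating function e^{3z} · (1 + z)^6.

27693

The EGF product rule gives c_5 = Σ_{k_1+k_2=5} C(5; k_1,k_2) · ∏ g_i(k_i), where e^{3z} gives (3)^k; (1+z)^6 gives the falling factorial (6)_k.
g_1(k) for k = 0…5: 1, 3, 9, 27, 81, 243.
g_2(k) for k = 0…5: 1, 6, 30, 120, 360, 720.
c_5 = Σ_k C(5,k)·g_1(k)·g_2(5−k) = 1·1·720 + 5·3·360 + 10·9·120 + 10·27·30 + 5·81·6 + 1·243·1 = 720 + 5400 + 10800 + 8100 + 2430 + 243 = 27693.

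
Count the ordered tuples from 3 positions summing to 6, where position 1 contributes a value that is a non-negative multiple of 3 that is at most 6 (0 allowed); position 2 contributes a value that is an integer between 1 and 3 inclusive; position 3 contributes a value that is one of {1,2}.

2

The generating function for the choices is (1 + z^3 + z^6)·(z + z^2 + z^3)·(z + z^2); the count is [z^6].
(1 + z^3 + z^6) has coefficients 1,0,0,1,0,0,1 for degrees 0…6.
(z + z^2 + z^3) has coefficients 0,1,1,1,0,0,0 for degrees 0…6.
Finally multiplying by (z + z^2), the product of all factors after the first has coefficients 0,0,1,2,2,1,0 for degrees 0…6.
[z^6] = 1·0 + 1·2 + 1·0 = 2.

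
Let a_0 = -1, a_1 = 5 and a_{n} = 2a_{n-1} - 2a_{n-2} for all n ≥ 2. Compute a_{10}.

192

The ordinary generating function has denominator 1 - 2x + 2x^2.
Iterating the recurrence: a_0,…,a_{10} = -1, 5, 12, 14, 4, -20, -48, -56, -16, 80, 192.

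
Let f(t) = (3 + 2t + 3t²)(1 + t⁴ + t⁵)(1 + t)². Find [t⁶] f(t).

18

(3 + 2t + 3t²) has coefficients 3,2,3 for degrees 0…2.
(1 + t⁴ + t⁵) has coefficients 1,0,0,0,1,1,0 for degrees 0…6.
Finally multiplying by (1 + t)², the product of all factors after the first has coefficients 1,2,1,0,1,3,3 for degrees 0…6.
[t⁶] = 3·3 + 2·3 + 3·1 = 18.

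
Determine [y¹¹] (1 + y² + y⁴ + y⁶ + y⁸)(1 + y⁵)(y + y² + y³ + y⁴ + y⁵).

(1 + y² + y⁴ + y⁶ + y⁸) has coefficients 1,0,1,0,1,0,1,0,1 for degrees 0…8.
(1 + y⁵) has coefficients 1,0,0,0,0,1,0,0,0,0,0,0 for degrees 0…11.
Finally multiplying by (y + y² + y³ + y⁴ + y⁵), the product of all factors after the first has coefficients 0,1,1,1,1,1,1,1,1,1,1,0 for degrees 0…11.
[y¹¹] = 1·0 + 1·1 + 1·1 + 1·1 + 1·1 = 4.

4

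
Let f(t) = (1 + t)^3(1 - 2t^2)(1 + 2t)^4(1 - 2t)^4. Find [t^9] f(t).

(1 + t)^3 has coefficients 1,3,3,1 for degrees 0…3.
(1 - 2t^2) has coefficients 1,0,-2,0,0,0,0,0,0,0 for degrees 0…9.
Multiplying by (1 + 2t)^4 gives running coefficients 1,8,22,16,-32,-64,-32,0,0,0 for degrees 0…9.
Finally multiplying by (1 - 2t)^4, the product of all factors after the first has coefficients 1,0,-18,0,128,0,-448,0,768,0 for degrees 0…9.
[t^9] = 1·0 + 3·768 + 3·0 + 1·(-448) = 1856.

1856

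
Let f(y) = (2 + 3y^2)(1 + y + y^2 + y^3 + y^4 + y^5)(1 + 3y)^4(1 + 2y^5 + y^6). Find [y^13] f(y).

3540

(2 + 3y^2) has coefficients 2,0,3 for degrees 0…2.
(1 + y + y^2 + y^3 + y^4 + y^5) has coefficients 1,1,1,1,1,1,0,0,0,0,0,0,0,0 for degrees 0…13.
Multiplying by (1 + 3y)^4 gives running coefficients 1,13,67,175,256,256,255,243,189,81,0,0,0,0 for degrees 0…13.
Finally multiplying by (1 + 2y^5 + y^6), the product of all factors after the first has coefficients 1,13,67,175,256,258,282,390,606,768,768,766,741,621 for degrees 0…13.
[y^13] = 2·621 + 3·766 = 3540.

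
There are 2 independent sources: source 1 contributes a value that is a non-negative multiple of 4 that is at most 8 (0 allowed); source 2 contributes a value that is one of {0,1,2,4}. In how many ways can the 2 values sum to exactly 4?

2

The generating function for the choices is (1 + t^4 + t^8)·(1 + t + t^2 + t^4); the count is [t^4].
(1 + t^4 + t^8) has coefficients 1,0,0,0,1 for degrees 0…4.
(1 + t + t^2 + t^4) has coefficients 1,1,1,0,1 for degrees 0…4.
[t^4] = 1·1 + 1·1 = 2.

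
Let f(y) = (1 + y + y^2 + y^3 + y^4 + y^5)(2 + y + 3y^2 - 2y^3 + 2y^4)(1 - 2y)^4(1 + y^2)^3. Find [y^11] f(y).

93

(1 + y + y^2 + y^3 + y^4 + y^5) has coefficients 1,1,1,1,1,1 for degrees 0…5.
(2 + y + 3y^2 - 2y^3 + 2y^4) has coefficients 2,1,3,-2,2,0,0,0,0,0,0,0 for degrees 0…11.
Multiplying by (1 - 2y)^4 gives running coefficients 2,-15,43,-66,90,-144,160,-96,32,0,0,0 for degrees 0…11.
Finally multiplying by (1 + y^2)^3, the product of all factors after the first has coefficients 2,-15,49,-111,225,-387,561,-741,825,-786,666,-432 for degrees 0…11.
[y^11] = 1·(-432) + 1·666 + 1·(-786) + 1·825 + 1·(-741) + 1·561 = 93.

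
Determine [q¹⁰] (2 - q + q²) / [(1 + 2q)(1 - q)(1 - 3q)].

95229

The denominator gives the recurrence a_n = 2a_(n−1) + 5a_(n−2) − 6a_(n−3) for n ≥ 3; the numerator fixes a_0 = 2, a_1 = 3, a_2 = 17.
Iterating: 2, 3, 17, 37, 141, 365, 1213, 3405, 10685, 31117, 95229, so a_10 = 95229.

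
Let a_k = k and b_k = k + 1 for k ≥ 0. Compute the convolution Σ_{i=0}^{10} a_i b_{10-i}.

220

The convolution is the t^10 coefficient of A(t)B(t).
Σ = 0·11 + 1·10 + 2·9 + 3·8 + 4·7 + 5·6 + 6·5 + 7·4 + 8·3 + 9·2 + 10·1 = 220.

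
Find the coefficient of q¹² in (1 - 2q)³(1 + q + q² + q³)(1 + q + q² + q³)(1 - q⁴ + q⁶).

-3

(1 - 2q)³ has coefficients 1,-6,12,-8 for degrees 0…3.
(1 + q + q² + q³) has coefficients 1,1,1,1,0,0,0,0,0,0,0,0,0 for degrees 0…12.
Multiplying by (1 + q + q² + q³) gives running coefficients 1,2,3,4,3,2,1,0,0,0,0,0,0 for degrees 0…12.
Finally multiplying by (1 - q⁴ + q⁶), the product of all factors after the first has coefficients 1,2,3,4,2,0,-1,-2,0,2,2,2,1 for degrees 0…12.
[q¹²] = 1·1 − 6·2 + 12·2 − 8·2 = -3.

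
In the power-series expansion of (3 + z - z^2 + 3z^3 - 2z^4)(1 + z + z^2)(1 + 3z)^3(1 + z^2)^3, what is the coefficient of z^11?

(3 + z - z^2 + 3z^3 - 2z^4) has coefficients 3,1,-1,3,-2 for degrees 0…4.
(1 + z + z^2) has coefficients 1,1,1,0,0,0,0,0,0,0,0,0 for degrees 0…11.
Multiplying by (1 + 3z)^3 gives running coefficients 1,10,37,63,54,27,0,0,0,0,0,0 for degrees 0…11.
Finally multiplying by (1 + z^2)^3, the product of all factors after the first has coefficients 1,10,40,93,168,246,274,280,199,144,54,27 for degrees 0…11.
[z^11] = 3·27 + 1·54 − 1·144 + 3·199 − 2·280 = 28.

28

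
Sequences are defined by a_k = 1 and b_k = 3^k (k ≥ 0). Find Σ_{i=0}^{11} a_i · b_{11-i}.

265720

Write out a_i and b_{11-i} for i = 0,…,11 and sum the products.
Σ = 1·177147 + 1·59049 + 1·19683 + 1·6561 + 1·2187 + 1·729 + 1·243 + 1·81 + 1·27 + 1·9 + 1·3 + 1·1 = 265720.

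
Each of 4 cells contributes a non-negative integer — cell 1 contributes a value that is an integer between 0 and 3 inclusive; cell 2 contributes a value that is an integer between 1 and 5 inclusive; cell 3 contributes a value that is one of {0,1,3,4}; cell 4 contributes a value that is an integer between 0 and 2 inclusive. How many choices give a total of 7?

35

The generating function for the choices is (1 + y + y² + y³)·(y + y² + y³ + y⁴ + y⁵)·(1 + y + y³ + y⁴)·(1 + y + y²); the count is [y⁷].
(1 + y + y² + y³) has coefficients 1,1,1,1 for degrees 0…3.
(y + y² + y³ + y⁴ + y⁵) has coefficients 0,1,1,1,1,1,0,0 for degrees 0…7.
Multiplying by (1 + y + y³ + y⁴) gives running coefficients 0,1,2,2,3,4,3,2 for degrees 0…7.
Finally multiplying by (1 + y + y²), the product of all factors after the first has coefficients 0,1,3,5,7,9,10,9 for degrees 0…7.
[y⁷] = 1·9 + 1·10 + 1·9 + 1·7 = 35.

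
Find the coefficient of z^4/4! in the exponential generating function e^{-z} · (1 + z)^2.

The EGF product rule gives c_4 = Σ_{k_1+k_2=4} C(4; k_1,k_2) · ∏ g_i(k_i), where e^{-z} gives (-1)^k; (1+z)^2 gives the falling factorial (2)_k.
g_1(k) for k = 0…4: 1, -1, 1, -1, 1.
g_2(k) for k = 0…4: 1, 2, 2, 0, 0.
c_4 = Σ_k C(4,k)·g_1(k)·g_2(4−k) = 6·1·2 + 4·(-1)·2 + 1·1·1 = 12 − 8 + 1 = 5.

5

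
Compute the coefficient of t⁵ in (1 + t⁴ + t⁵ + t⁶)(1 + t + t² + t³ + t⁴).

2

(1 + t⁴ + t⁵ + t⁶) has coefficients 1,0,0,0,1,1 for degrees 0…5.
(1 + t + t² + t³ + t⁴) has coefficients 1,1,1,1,1,0 for degrees 0…5.
[t⁵] = 1·0 + 1·1 + 1·1 = 2.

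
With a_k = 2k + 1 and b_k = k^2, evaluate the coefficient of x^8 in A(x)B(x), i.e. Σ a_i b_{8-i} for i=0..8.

876

Write out a_i and b_{8-i} for i = 0,…,8 and sum the products.
Σ = 1·64 + 3·49 + 5·36 + 7·25 + 9·16 + 11·9 + 13·4 + 15·1 + 17·0 = 876.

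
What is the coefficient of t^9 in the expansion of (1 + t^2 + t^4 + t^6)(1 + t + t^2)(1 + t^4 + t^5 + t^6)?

(1 + t^2 + t^4 + t^6) has coefficients 1,0,1,0,1,0,1 for degrees 0…6.
(1 + t + t^2) has coefficients 1,1,1,0,0,0,0,0,0,0 for degrees 0…9.
Finally multiplying by (1 + t^4 + t^5 + t^6), the product of all factors after the first has coefficients 1,1,1,0,1,2,3,2,1,0 for degrees 0…9.
[t^9] = 1·0 + 1·2 + 1·2 + 1·0 = 4.

4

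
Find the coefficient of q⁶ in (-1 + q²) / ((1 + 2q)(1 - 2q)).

The denominator gives the recurrence a_n = 4a_(n−2) for n ≥ 3; the numerator fixes a_0 = -1, a_1 = 0, a_2 = -3.
Iterating: -1, 0, -3, 0, -12, 0, -48, so a_6 = -48.

-48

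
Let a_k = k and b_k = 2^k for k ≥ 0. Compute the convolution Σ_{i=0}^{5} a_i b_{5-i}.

This is [x^5] in the product of the two ordinary generating functions.
Σ = 0·32 + 1·16 + 2·8 + 3·4 + 4·2 + 5·1 = 57.

57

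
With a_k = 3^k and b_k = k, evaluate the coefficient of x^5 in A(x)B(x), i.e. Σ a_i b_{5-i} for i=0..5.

179

Write out a_i and b_{5-i} for i = 0,…,5 and sum the products.
Σ = 1·5 + 3·4 + 9·3 + 27·2 + 81·1 + 243·0 = 179.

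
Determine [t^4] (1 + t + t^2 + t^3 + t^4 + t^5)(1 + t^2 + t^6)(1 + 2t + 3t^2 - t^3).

(1 + t + t^2 + t^3 + t^4 + t^5) has coefficients 1,1,1,1,1 for degrees 0…4.
(1 + t^2 + t^6) has coefficients 1,0,1,0,0 for degrees 0…4.
Finally multiplying by (1 + 2t + 3t^2 - t^3), the product of all factors after the first has coefficients 1,2,4,1,3 for degrees 0…4.
[t^4] = 1·3 + 1·1 + 1·4 + 1·2 + 1·1 = 11.

11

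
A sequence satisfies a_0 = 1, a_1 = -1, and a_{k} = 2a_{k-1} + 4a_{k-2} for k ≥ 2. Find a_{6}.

64

The ordinary generating function has denominator 1 - 2y - 4y^2.
Iterating the recurrence: a_0,…,a_{6} = 1, -1, 2, 0, 8, 16, 64.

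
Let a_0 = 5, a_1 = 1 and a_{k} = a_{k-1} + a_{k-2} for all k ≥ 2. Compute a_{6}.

33

The ordinary generating function has denominator 1 - z - z^2.
Iterating the recurrence: a_0,…,a_{6} = 5, 1, 6, 7, 13, 20, 33.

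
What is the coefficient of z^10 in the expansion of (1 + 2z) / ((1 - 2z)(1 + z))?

1365

The denominator gives the recurrence a_n = a_(n−1) + 2a_(n−2) for n ≥ 3; the numerator fixes a_0 = 1, a_1 = 3, a_2 = 5.
Iterating: 1, 3, 5, 11, 21, 43, 85, 171, 341, 683, 1365, so a_10 = 1365.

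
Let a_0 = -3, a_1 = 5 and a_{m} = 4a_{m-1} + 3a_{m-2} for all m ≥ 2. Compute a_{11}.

12593531

The ordinary generating function has denominator 1 - 4t - 3t^2.
Iterating the recurrence: a_0,…,a_{11} = -3, 5, 11, 59, 269, 1253, 5819, 27035, 125597, 583493, 2710763, 12593531.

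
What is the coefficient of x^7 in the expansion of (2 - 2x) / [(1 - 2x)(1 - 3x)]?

8492

Partial fractions give a closed form: a_n = (-2)·2^n + (4)·3^n.
At n = 7: a_7 = 8492.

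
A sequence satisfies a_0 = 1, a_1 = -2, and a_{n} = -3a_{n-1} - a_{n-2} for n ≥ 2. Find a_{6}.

The ordinary generating function has denominator 1 + 3x + x^2.
Iterating the recurrence: a_0,…,a_{6} = 1, -2, 5, -13, 34, -89, 233.

233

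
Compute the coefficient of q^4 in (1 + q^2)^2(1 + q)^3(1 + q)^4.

78

(1 + q^2)^2 has coefficients 1,0,2,0,1 for degrees 0…4.
(1 + q)^3 has coefficients 1,3,3,1,0 for degrees 0…4.
Finally multiplying by (1 + q)^4, the product of all factors after the first has coefficients 1,7,21,35,35 for degrees 0…4.
[q^4] = 1·35 + 2·21 + 1·1 = 78.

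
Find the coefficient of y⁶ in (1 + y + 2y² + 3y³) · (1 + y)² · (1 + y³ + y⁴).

(1 + y + 2y² + 3y³) has coefficients 1,1,2,3 for degrees 0…3.
(1 + y)² has coefficients 1,2,1,0,0,0,0 for degrees 0…6.
Finally multiplying by (1 + y³ + y⁴), the product of all factors after the first has coefficients 1,2,1,1,3,3,1 for degrees 0…6.
[y⁶] = 1·1 + 1·3 + 2·3 + 3·1 = 13.

13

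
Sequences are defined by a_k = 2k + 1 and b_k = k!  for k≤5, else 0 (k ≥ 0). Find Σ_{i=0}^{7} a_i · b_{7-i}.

872

This is [x^7] in the product of the two ordinary generating functions.
Σ = 1·0 + 3·0 + 5·120 + 7·24 + 9·6 + 11·2 + 13·1 + 15·1 = 872.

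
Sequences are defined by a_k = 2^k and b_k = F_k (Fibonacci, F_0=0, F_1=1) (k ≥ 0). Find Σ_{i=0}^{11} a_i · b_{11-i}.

This is [x^11] in the product of the two ordinary generating functions.
Σ = 1·89 + 2·55 + 4·34 + 8·21 + 16·13 + 32·8 + 64·5 + 128·3 + 256·2 + 512·1 + 1024·1 + 2048·0 = 3719.

3719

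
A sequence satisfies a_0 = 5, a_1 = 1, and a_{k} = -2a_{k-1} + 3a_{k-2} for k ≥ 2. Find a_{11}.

The ordinary generating function has denominator 1 + 2x - 3x^2.
Iterating the recurrence: a_0,…,a_{11} = 5, 1, 13, -23, 85, -239, 733, -2183, 6565, -19679, 59053, -177143.

-177143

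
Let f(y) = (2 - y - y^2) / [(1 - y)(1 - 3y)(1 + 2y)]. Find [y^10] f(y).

Partial fractions give a closed form: a_n = (7/5)·3^n + (3/5)·(-2)^n.
At n = 10: a_10 = 83283.

83283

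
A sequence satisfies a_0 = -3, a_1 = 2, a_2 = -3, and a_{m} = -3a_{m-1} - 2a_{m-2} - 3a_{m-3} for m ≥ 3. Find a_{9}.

5369

The ordinary generating function has denominator 1 + 3y + 2y^2 + 3y^3.
Iterating the recurrence: a_0,…,a_{9} = -3, 2, -3, 14, -42, 107, -279, 749, -2010, 5369.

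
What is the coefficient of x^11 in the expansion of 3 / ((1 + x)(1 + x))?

-36

The denominator gives the recurrence a_n = −2a_(n−1) − a_(n−2) for n ≥ 2; the numerator fixes a_0 = 3, a_1 = -6.
Iterating: 3, -6, 9, -12, 15, -18, 21, -24, 27, -30, 33, -36, so a_11 = -36.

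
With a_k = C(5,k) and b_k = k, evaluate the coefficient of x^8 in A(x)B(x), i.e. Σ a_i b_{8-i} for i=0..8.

The convolution is the x^8 coefficient of A(x)B(x).
Σ = 1·8 + 5·7 + 10·6 + 10·5 + 5·4 + 1·3 + 0·2 + 0·1 + 0·0 = 176.

176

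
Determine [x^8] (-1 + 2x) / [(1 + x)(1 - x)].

-1

Partial fractions give a closed form: a_n = (-3/2)·(-1)^n + (1/2)·1^n.
At n = 8: a_8 = -1.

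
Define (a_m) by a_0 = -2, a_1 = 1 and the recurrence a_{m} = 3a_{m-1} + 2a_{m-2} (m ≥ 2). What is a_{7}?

-217

The ordinary generating function has denominator 1 - 3z - 2z^2.
Iterating the recurrence: a_0,…,a_{7} = -2, 1, -1, -1, -5, -17, -61, -217.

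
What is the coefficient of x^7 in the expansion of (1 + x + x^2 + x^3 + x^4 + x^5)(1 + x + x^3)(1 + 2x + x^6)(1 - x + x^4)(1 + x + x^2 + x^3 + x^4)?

(1 + x + x^2 + x^3 + x^4 + x^5) has coefficients 1,1,1,1,1,1 for degrees 0…5.
(1 + x + x^3) has coefficients 1,1,0,1,0,0,0,0 for degrees 0…7.
Multiplying by (1 + 2x + x^6) gives running coefficients 1,3,2,1,2,0,1,1 for degrees 0…7.
Multiplying by (1 - x + x^4) gives running coefficients 1,2,-1,-1,2,1,3,1 for degrees 0…7.
Finally multiplying by (1 + x + x^2 + x^3 + x^4), the product of all factors after the first has coefficients 1,3,2,1,3,3,4,6 for degrees 0…7.
[x^7] = 1·6 + 1·4 + 1·3 + 1·3 + 1·1 + 1·2 = 19.

19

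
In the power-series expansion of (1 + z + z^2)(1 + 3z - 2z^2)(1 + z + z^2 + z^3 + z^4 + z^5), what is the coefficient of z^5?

6

(1 + z + z^2) has coefficients 1,1,1 for degrees 0…2.
(1 + 3z - 2z^2) has coefficients 1,3,-2,0,0,0 for degrees 0…5.
Finally multiplying by (1 + z + z^2 + z^3 + z^4 + z^5), the product of all factors after the first has coefficients 1,4,2,2,2,2 for degrees 0…5.
[z^5] = 1·2 + 1·2 + 1·2 = 6.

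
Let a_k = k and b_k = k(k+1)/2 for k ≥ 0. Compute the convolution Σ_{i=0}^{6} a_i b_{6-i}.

Write out a_i and b_{6-i} for i = 0,…,6 and sum the products.
Σ = 0·21 + 1·15 + 2·10 + 3·6 + 4·3 + 5·1 + 6·0 = 70.

70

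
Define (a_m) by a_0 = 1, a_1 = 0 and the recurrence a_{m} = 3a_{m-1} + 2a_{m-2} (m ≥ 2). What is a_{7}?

The ordinary generating function has denominator 1 - 3t - 2t^2.
Iterating the recurrence: a_0,…,a_{7} = 1, 0, 2, 6, 22, 78, 278, 990.

990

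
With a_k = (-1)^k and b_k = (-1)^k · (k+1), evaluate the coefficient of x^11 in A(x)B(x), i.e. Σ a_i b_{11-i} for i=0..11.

Write out a_i and b_{11-i} for i = 0,…,11 and sum the products.
Σ = 1·(-12) − 1·11 + 1·(-10) − 1·9 + 1·(-8) − 1·7 + 1·(-6) − 1·5 + 1·(-4) − 1·3 + 1·(-2) − 1·1 = -78.

-78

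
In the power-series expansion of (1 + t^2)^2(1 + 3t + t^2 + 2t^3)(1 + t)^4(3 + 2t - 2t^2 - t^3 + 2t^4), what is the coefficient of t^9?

105

(1 + t^2)^2 has coefficients 1,0,2,0,1 for degrees 0…4.
(1 + 3t + t^2 + 2t^3) has coefficients 1,3,1,2,0,0,0,0,0,0 for degrees 0…9.
Multiplying by (1 + t)^4 gives running coefficients 1,7,19,28,27,19,9,2,0,0 for degrees 0…9.
Finally multiplying by (3 + 2t - 2t^2 - t^3 + 2t^4), the product of all factors after the first has coefficients 3,23,69,107,94,50,21,15,21,25 for degrees 0…9.
[t^9] = 1·25 + 2·15 + 1·50 = 105.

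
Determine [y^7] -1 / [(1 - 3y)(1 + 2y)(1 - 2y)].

Partial fractions give a closed form: a_n = (-9/5)·3^n + (-1/5)·(-2)^n + (1)·2^n.
At n = 7: a_7 = -3783.

-3783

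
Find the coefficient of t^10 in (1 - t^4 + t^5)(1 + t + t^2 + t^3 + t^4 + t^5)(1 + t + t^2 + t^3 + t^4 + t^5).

(1 - t^4 + t^5) has coefficients 1,0,0,0,-1,1 for degrees 0…5.
(1 + t + t^2 + t^3 + t^4 + t^5) has coefficients 1,1,1,1,1,1,0,0,0,0,0 for degrees 0…10.
Finally multiplying by (1 + t + t^2 + t^3 + t^4 + t^5), the product of all factors after the first has coefficients 1,2,3,4,5,6,5,4,3,2,1 for degrees 0…10.
[t^10] = 1·1 − 1·5 + 1·6 = 2.

2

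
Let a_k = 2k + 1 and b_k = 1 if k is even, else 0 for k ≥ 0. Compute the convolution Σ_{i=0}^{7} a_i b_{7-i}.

36

This is [x^7] in the product of the two ordinary generating functions.
Σ = 1·0 + 3·1 + 5·0 + 7·1 + 9·0 + 11·1 + 13·0 + 15·1 = 36.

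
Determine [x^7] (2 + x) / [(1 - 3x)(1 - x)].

The denominator gives the recurrence a_n = 4a_(n−1) − 3a_(n−2) for n ≥ 2; the numerator fixes a_0 = 2, a_1 = 9.
Iterating: 2, 9, 30, 93, 282, 849, 2550, 7653, so a_7 = 7653.

7653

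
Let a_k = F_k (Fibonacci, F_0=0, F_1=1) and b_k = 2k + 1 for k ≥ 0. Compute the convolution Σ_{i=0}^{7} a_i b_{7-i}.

This is [x^7] in the product of the two ordinary generating functions.
Σ = 0·15 + 1·13 + 1·11 + 2·9 + 3·7 + 5·5 + 8·3 + 13·1 = 125.

125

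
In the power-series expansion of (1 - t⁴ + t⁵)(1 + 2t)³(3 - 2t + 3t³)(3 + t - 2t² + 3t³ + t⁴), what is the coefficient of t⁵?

150

(1 - t⁴ + t⁵) has coefficients 1,0,0,0,-1,1 for degrees 0…5.
(1 + 2t)³ has coefficients 1,6,12,8,0,0 for degrees 0…5.
Multiplying by (3 - 2t + 3t³) gives running coefficients 3,16,24,3,2,36 for degrees 0…5.
Finally multiplying by (3 + t - 2t² + 3t³ + t⁴), the product of all factors after the first has coefficients 9,51,82,10,12,192 for degrees 0…5.
[t⁵] = 1·192 − 1·51 + 1·9 = 150.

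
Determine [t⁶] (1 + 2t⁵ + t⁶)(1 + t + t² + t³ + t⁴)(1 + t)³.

13

(1 + 2t⁵ + t⁶) has coefficients 1,0,0,0,0,2,1 for degrees 0…6.
(1 + t + t² + t³ + t⁴) has coefficients 1,1,1,1,1,0,0 for degrees 0…6.
Finally multiplying by (1 + t)³, the product of all factors after the first has coefficients 1,4,7,8,8,7,4 for degrees 0…6.
[t⁶] = 1·4 + 2·4 + 1·1 = 13.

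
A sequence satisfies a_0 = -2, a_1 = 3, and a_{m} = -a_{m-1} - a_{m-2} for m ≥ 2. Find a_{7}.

3

The ordinary generating function has denominator 1 + q + q^2.
Iterating the recurrence: a_0,…,a_{7} = -2, 3, -1, -2, 3, -1, -2, 3.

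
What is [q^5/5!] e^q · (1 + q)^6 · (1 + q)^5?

106096

The EGF product rule gives c_5 = Σ_{k_1+k_2+k_3=5} C(5; k_1,k_2,k_3) · ∏ g_i(k_i), where e^q gives (1)^k; (1+q)^6 gives the falling factorial (6)_k; (1+q)^5 gives the falling factorial (5)_k.
g_1(k) for k = 0…5: 1, 1, 1, 1, 1, 1.
g_2(k) for k = 0…5: 1, 6, 30, 120, 360, 720.
g_3(k) for k = 0…5: 1, 5, 20, 60, 120, 120.
First combine the last two factors: h(k) = Σ_j C(k,j)·g_2(j)·g_3(k−j) for k = 0…5: 1, 11, 110, 990, 7920, 55440.
c_5 = Σ_k C(5,k)·g_1(k)·h(5−k) = 1·1·55440 + 5·1·7920 + 10·1·990 + 10·1·110 + 5·1·11 + 1·1·1 = 55440 + 39600 + 9900 + 1100 + 55 + 1 = 106096.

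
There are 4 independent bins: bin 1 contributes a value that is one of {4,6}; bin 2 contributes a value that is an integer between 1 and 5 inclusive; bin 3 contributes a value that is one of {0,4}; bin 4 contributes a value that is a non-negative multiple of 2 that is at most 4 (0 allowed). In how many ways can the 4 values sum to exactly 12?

6

The generating function for the choices is (y⁴ + y⁶)·(y + y² + y³ + y⁴ + y⁵)·(1 + y⁴)·(1 + y² + y⁴); the count is [y¹²].
(y⁴ + y⁶) has coefficients 0,0,0,0,1,0,1 for degrees 0…6.
(y + y² + y³ + y⁴ + y⁵) has coefficients 0,1,1,1,1,1,0,0,0,0,0,0,0 for degrees 0…12.
Multiplying by (1 + y⁴) gives running coefficients 0,1,1,1,1,2,1,1,1,1,0,0,0 for degrees 0…12.
Finally multiplying by (1 + y² + y⁴), the product of all factors after the first has coefficients 0,1,1,2,2,4,3,4,3,4,2,2,1 for degrees 0…12.
[y¹²] = 1·3 + 1·3 = 6.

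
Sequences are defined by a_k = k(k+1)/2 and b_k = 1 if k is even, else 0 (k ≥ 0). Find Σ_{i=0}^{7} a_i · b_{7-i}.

50

The convolution is the x^7 coefficient of A(x)B(x).
Σ = 0·0 + 1·1 + 3·0 + 6·1 + 10·0 + 15·1 + 21·0 + 28·1 = 50.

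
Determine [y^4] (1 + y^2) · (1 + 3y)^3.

27

(1 + y^2) has coefficients 1,0,1 for degrees 0…2.
(1 + 3y)^3 has coefficients 1,9,27,27,0 for degrees 0…4.
[y^4] = 1·0 + 1·27 = 27.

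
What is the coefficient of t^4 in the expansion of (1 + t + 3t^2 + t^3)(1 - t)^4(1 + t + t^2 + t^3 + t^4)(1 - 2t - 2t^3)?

21

(1 + t + 3t^2 + t^3) has coefficients 1,1,3,1 for degrees 0…3.
(1 - t)^4 has coefficients 1,-4,6,-4,1 for degrees 0…4.
Multiplying by (1 + t + t^2 + t^3 + t^4) gives running coefficients 1,-3,3,-1,0 for degrees 0…4.
Finally multiplying by (1 - 2t - 2t^3), the product of all factors after the first has coefficients 1,-5,9,-9,8 for degrees 0…4.
[t^4] = 1·8 + 1·(-9) + 3·9 + 1·(-5) = 21.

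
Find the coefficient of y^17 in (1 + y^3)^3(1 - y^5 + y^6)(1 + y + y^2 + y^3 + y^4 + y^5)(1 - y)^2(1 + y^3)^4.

-14

(1 + y^3)^3 has coefficients 1,0,0,3,0,0,3,0,0,1 for degrees 0…9.
(1 - y^5 + y^6) has coefficients 1,0,0,0,0,-1,1,0,0,0,0,0,0,0,0,0,0,0 for degrees 0…17.
Multiplying by (1 + y + y^2 + y^3 + y^4 + y^5) gives running coefficients 1,1,1,1,1,0,0,0,0,0,0,1,0,0,0,0,0,0 for degrees 0…17.
Multiplying by (1 - y)^2 gives running coefficients 1,-1,0,0,0,-1,1,0,0,0,0,1,-2,1,0,0,0,0 for degrees 0…17.
Finally multiplying by (1 + y^3)^4, the product of all factors after the first has coefficients 1,-1,0,4,-4,-1,7,-6,-4,8,-4,-5,5,0,0,-4,4,5 for degrees 0…17.
[y^17] = 1·5 + 3·0 + 3·(-5) + 1·(-4) = -14.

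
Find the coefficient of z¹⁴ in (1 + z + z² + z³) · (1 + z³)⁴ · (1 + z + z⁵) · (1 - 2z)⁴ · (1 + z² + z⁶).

(1 + z + z² + z³) has coefficients 1,1,1,1 for degrees 0…3.
(1 + z³)⁴ has coefficients 1,0,0,4,0,0,6,0,0,4,0,0,1,0,0 for degrees 0…14.
Multiplying by (1 + z + z⁵) gives running coefficients 1,1,0,4,4,1,6,6,4,4,4,6,1,1,4 for degrees 0…14.
Multiplying by (1 - 2z)⁴ gives running coefficients 1,-7,16,-4,-44,81,-34,-82,132,-60,-28,38,-15,73,-108 for degrees 0…14.
Finally multiplying by (1 + z² + z⁶), the product of all factors after the first has coefficients 1,-7,17,-11,-28,77,-77,-8,114,-146,60,59,-77,29,9 for degrees 0…14.
[z¹⁴] = 1·9 + 1·29 + 1·(-77) + 1·59 = 20.

20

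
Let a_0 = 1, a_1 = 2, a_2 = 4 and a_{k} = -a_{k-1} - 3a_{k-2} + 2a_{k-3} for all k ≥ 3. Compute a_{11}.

The ordinary generating function has denominator 1 + t + 3t^2 - 2t^3.
Iterating the recurrence: a_0,…,a_{11} = 1, 2, 4, -8, 0, 32, -48, -48, 256, -208, -656, 1792.

1792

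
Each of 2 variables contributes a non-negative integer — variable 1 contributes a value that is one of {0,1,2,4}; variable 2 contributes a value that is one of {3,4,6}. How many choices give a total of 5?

The generating function for the choices is (1 + y + y² + y⁴)·(y³ + y⁴ + y⁶); the count is [y⁵].
(1 + y + y² + y⁴) has coefficients 1,1,1,0,1 for degrees 0…4.
(y³ + y⁴ + y⁶) has coefficients 0,0,0,1,1,0 for degrees 0…5.
[y⁵] = 1·0 + 1·1 + 1·1 + 1·0 = 2.

2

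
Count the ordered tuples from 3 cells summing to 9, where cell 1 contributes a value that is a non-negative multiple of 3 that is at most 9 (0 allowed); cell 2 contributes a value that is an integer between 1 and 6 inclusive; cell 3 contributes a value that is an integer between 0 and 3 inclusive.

8

The generating function for the choices is (1 + q^3 + q^6 + q^9)·(q + q^2 + q^3 + q^4 + q^5 + q^6)·(1 + q + q^2 + q^3); the count is [q^9].
(1 + q^3 + q^6 + q^9) has coefficients 1,0,0,1,0,0,1,0,0,1 for degrees 0…9.
(q + q^2 + q^3 + q^4 + q^5 + q^6) has coefficients 0,1,1,1,1,1,1,0,0,0 for degrees 0…9.
Finally multiplying by (1 + q + q^2 + q^3), the product of all factors after the first has coefficients 0,1,2,3,4,4,4,3,2,1 for degrees 0…9.
[q^9] = 1·1 + 1·4 + 1·3 + 1·0 = 8.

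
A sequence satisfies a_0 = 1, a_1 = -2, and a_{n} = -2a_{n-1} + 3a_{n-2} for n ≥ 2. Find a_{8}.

The ordinary generating function has denominator 1 + 2t - 3t^2.
Iterating the recurrence: a_0,…,a_{8} = 1, -2, 7, -20, 61, -182, 547, -1640, 4921.

4921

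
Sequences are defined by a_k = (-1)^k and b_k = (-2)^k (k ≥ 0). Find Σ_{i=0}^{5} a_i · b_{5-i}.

The convolution is the t^5 coefficient of A(t)B(t).
Σ = 1·(-32) − 1·16 + 1·(-8) − 1·4 + 1·(-2) − 1·1 = -63.

-63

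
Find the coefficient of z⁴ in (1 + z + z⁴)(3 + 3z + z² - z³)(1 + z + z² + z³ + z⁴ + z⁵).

(1 + z + z⁴) has coefficients 1,1,0,0,1 for degrees 0…4.
(3 + 3z + z² - z³) has coefficients 3,3,1,-1,0 for degrees 0…4.
Finally multiplying by (1 + z + z² + z³ + z⁴ + z⁵), the product of all factors after the first has coefficients 3,6,7,6,6 for degrees 0…4.
[z⁴] = 1·6 + 1·6 + 1·3 = 15.

15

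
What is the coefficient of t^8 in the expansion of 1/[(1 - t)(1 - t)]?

9

The denominator gives the recurrence a_n = 2a_(n−1) − a_(n−2) for n ≥ 2; the numerator fixes a_0 = 1, a_1 = 2.
Iterating: 1, 2, 3, 4, 5, 6, 7, 8, 9, so a_8 = 9.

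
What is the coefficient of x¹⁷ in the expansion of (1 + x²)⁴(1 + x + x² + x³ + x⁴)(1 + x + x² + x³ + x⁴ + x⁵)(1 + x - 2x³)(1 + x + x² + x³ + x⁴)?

-216

(1 + x²)⁴ has coefficients 1,0,4,0,6,0,4,0,1 for degrees 0…8.
(1 + x + x² + x³ + x⁴) has coefficients 1,1,1,1,1,0,0,0,0,0,0,0,0,0,0,0,0,0 for degrees 0…17.
Multiplying by (1 + x + x² + x³ + x⁴ + x⁵) gives running coefficients 1,2,3,4,5,5,4,3,2,1,0,0,0,0,0,0,0,0 for degrees 0…17.
Multiplying by (1 + x - 2x³) gives running coefficients 1,3,5,5,5,4,1,-3,-5,-5,-5,-4,-2,0,0,0,0,0 for degrees 0…17.
Finally multiplying by (1 + x + x² + x³ + x⁴), the product of all factors after the first has coefficients 1,4,9,14,19,22,20,12,2,-8,-17,-22,-21,-16,-11,-6,-2,0 for degrees 0…17.
[x¹⁷] = 1·0 + 4·(-6) + 6·(-16) + 4·(-22) + 1·(-8) = -216.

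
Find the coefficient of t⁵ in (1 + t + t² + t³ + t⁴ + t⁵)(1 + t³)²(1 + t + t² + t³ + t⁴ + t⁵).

(1 + t + t² + t³ + t⁴ + t⁵) has coefficients 1,1,1,1,1,1 for degrees 0…5.
(1 + t³)² has coefficients 1,0,0,2,0,0 for degrees 0…5.
Finally multiplying by (1 + t + t² + t³ + t⁴ + t⁵), the product of all factors after the first has coefficients 1,1,1,3,3,3 for degrees 0…5.
[t⁵] = 1·3 + 1·3 + 1·3 + 1·1 + 1·1 + 1·1 = 12.

12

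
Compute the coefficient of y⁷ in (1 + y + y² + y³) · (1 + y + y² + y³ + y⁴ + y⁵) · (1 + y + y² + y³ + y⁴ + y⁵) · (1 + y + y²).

58

(1 + y + y² + y³) has coefficients 1,1,1,1 for degrees 0…3.
(1 + y + y² + y³ + y⁴ + y⁵) has coefficients 1,1,1,1,1,1,0,0 for degrees 0…7.
Multiplying by (1 + y + y² + y³ + y⁴ + y⁵) gives running coefficients 1,2,3,4,5,6,5,4 for degrees 0…7.
Finally multiplying by (1 + y + y²), the product of all factors after the first has coefficients 1,3,6,9,12,15,16,15 for degrees 0…7.
[y⁷] = 1·15 + 1·16 + 1·15 + 1·12 = 58.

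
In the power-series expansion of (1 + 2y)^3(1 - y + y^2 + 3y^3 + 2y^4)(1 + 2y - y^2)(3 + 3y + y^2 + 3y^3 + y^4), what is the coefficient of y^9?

(1 + 2y)^3 has coefficients 1,6,12,8 for degrees 0…3.
(1 - y + y^2 + 3y^3 + 2y^4) has coefficients 1,-1,1,3,2,0,0,0,0,0 for degrees 0…9.
Multiplying by (1 + 2y - y^2) gives running coefficients 1,1,-2,6,7,1,-2,0,0,0 for degrees 0…9.
Finally multiplying by (3 + 3y + y^2 + 3y^3 + y^4), the product of all factors after the first has coefficients 3,6,-2,16,41,25,20,22,8,-5 for degrees 0…9.
[y^9] = 1·(-5) + 6·8 + 12·22 + 8·20 = 467.

467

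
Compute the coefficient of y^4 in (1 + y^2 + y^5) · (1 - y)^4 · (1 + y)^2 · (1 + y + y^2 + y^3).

(1 + y^2 + y^5) has coefficients 1,0,1,0,0 for degrees 0…4.
(1 - y)^4 has coefficients 1,-4,6,-4,1 for degrees 0…4.
Multiplying by (1 + y)^2 gives running coefficients 1,-2,-1,4,-1 for degrees 0…4.
Finally multiplying by (1 + y + y^2 + y^3), the product of all factors after the first has coefficients 1,-1,-2,2,0 for degrees 0…4.
[y^4] = 1·0 + 1·(-2) = -2.

-2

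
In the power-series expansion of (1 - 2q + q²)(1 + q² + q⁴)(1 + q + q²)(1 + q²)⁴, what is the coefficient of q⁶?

(1 - 2q + q²) has coefficients 1,-2,1 for degrees 0…2.
(1 + q² + q⁴) has coefficients 1,0,1,0,1,0,0 for degrees 0…6.
Multiplying by (1 + q + q²) gives running coefficients 1,1,2,1,2,1,1 for degrees 0…6.
Finally multiplying by (1 + q²)⁴, the product of all factors after the first has coefficients 1,1,6,5,16,11,25 for degrees 0…6.
[q⁶] = 1·25 − 2·11 + 1·16 = 19.

19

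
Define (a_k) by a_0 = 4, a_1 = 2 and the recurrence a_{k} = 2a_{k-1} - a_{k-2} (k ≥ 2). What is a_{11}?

The ordinary generating function has denominator 1 - 2z + z^2.
Iterating the recurrence: a_0,…,a_{11} = 4, 2, 0, -2, -4, -6, -8, -10, -12, -14, -16, -18.

-18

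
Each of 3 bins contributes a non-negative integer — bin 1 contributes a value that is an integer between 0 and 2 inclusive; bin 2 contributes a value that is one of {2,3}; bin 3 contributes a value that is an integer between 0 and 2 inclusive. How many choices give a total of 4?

5

The generating function for the choices is (1 + y + y^2)·(y^2 + y^3)·(1 + y + y^2); the count is [y^4].
(1 + y + y^2) has coefficients 1,1,1 for degrees 0…2.
(y^2 + y^3) has coefficients 0,0,1,1,0 for degrees 0…4.
Finally multiplying by (1 + y + y^2), the product of all factors after the first has coefficients 0,0,1,2,2 for degrees 0…4.
[y^4] = 1·2 + 1·2 + 1·1 = 5.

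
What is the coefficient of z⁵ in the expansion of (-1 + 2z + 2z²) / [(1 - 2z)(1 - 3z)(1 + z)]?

-82

The denominator gives the recurrence a_n = 4a_(n−1) − a_(n−2) − 6a_(n−3) for n ≥ 3; the numerator fixes a_0 = -1, a_1 = -2, a_2 = -5.
Iterating: -1, -2, -5, -12, -31, -82, so a_5 = -82.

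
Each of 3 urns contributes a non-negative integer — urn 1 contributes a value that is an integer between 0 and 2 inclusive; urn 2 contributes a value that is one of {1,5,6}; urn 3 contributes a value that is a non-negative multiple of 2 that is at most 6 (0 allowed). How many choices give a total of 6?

The generating function for the choices is (1 + t + t^2)·(t + t^5 + t^6)·(1 + t^2 + t^4 + t^6); the count is [t^6].
(1 + t + t^2) has coefficients 1,1,1 for degrees 0…2.
(t + t^5 + t^6) has coefficients 0,1,0,0,0,1,1 for degrees 0…6.
Finally multiplying by (1 + t^2 + t^4 + t^6), the product of all factors after the first has coefficients 0,1,0,1,0,2,1 for degrees 0…6.
[t^6] = 1·1 + 1·2 + 1·0 = 3.

3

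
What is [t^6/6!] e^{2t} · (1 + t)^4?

8992

The EGF product rule gives c_6 = Σ_{k_1+k_2=6} C(6; k_1,k_2) · ∏ g_i(k_i), where e^{2t} gives (2)^k; (1+t)^4 gives the falling factorial (4)_k.
g_1(k) for k = 0…6: 1, 2, 4, 8, 16, 32, 64.
g_2(k) for k = 0…6: 1, 4, 12, 24, 24, 0, 0.
c_6 = Σ_k C(6,k)·g_1(k)·g_2(6−k) = 15·4·24 + 20·8·24 + 15·16·12 + 6·32·4 + 1·64·1 = 1440 + 3840 + 2880 + 768 + 64 = 8992.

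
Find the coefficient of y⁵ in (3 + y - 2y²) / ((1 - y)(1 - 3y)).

The denominator gives the recurrence a_n = 4a_(n−1) − 3a_(n−2) for n ≥ 3; the numerator fixes a_0 = 3, a_1 = 13, a_2 = 41.
Iterating: 3, 13, 41, 125, 377, 1133, so a_5 = 1133.

1133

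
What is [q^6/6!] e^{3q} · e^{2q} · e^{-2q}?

729

The EGF product rule gives c_6 = Σ_{k_1+k_2+k_3=6} C(6; k_1,k_2,k_3) · ∏ g_i(k_i), where e^{3q} gives (3)^k; e^{2q} gives (2)^k; e^{-2q} gives (-2)^k.
g_1(k) for k = 0…6: 1, 3, 9, 27, 81, 243, 729.
g_2(k) for k = 0…6: 1, 2, 4, 8, 16, 32, 64.
g_3(k) for k = 0…6: 1, -2, 4, -8, 16, -32, 64.
First combine the last two factors: h(k) = Σ_j C(k,j)·g_2(j)·g_3(k−j) for k = 0…6: 1, 0, 0, 0, 0, 0, 0.
c_6 = Σ_k C(6,k)·g_1(k)·h(6−k) = 1·729·1 = 729.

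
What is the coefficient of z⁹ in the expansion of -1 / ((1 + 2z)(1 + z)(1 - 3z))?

Partial fractions give a closed form: a_n = (-4/5)·(-2)^n + (1/4)·(-1)^n + (-9/20)·3^n.
At n = 9: a_9 = -8448.

-8448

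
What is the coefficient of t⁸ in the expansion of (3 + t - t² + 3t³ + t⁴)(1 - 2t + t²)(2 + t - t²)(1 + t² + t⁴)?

(3 + t - t² + 3t³ + t⁴) has coefficients 3,1,-1,3,1 for degrees 0…4.
(1 - 2t + t²) has coefficients 1,-2,1,0,0,0,0,0,0 for degrees 0…8.
Multiplying by (2 + t - t²) gives running coefficients 2,-3,-1,3,-1,0,0,0,0 for degrees 0…8.
Finally multiplying by (1 + t² + t⁴), the product of all factors after the first has coefficients 2,-3,1,0,0,0,-2,3,-1 for degrees 0…8.
[t⁸] = 3·(-1) + 1·3 − 1·(-2) + 3·0 + 1·0 = 2.

2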